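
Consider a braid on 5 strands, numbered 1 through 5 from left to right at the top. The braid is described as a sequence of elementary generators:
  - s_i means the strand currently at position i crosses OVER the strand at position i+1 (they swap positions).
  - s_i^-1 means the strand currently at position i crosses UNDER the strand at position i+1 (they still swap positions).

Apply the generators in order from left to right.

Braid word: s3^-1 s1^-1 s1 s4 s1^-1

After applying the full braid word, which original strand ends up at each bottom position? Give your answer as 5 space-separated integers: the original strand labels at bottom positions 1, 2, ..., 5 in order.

Gen 1 (s3^-1): strand 3 crosses under strand 4. Perm now: [1 2 4 3 5]
Gen 2 (s1^-1): strand 1 crosses under strand 2. Perm now: [2 1 4 3 5]
Gen 3 (s1): strand 2 crosses over strand 1. Perm now: [1 2 4 3 5]
Gen 4 (s4): strand 3 crosses over strand 5. Perm now: [1 2 4 5 3]
Gen 5 (s1^-1): strand 1 crosses under strand 2. Perm now: [2 1 4 5 3]

Answer: 2 1 4 5 3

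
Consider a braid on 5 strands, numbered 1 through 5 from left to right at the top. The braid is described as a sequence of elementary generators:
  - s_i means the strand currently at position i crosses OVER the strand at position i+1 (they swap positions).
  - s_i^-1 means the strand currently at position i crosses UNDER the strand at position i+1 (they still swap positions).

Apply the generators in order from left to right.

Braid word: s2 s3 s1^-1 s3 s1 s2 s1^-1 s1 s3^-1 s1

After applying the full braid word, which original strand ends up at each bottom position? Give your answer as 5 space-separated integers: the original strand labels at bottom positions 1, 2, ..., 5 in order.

Answer: 2 1 4 3 5

Derivation:
Gen 1 (s2): strand 2 crosses over strand 3. Perm now: [1 3 2 4 5]
Gen 2 (s3): strand 2 crosses over strand 4. Perm now: [1 3 4 2 5]
Gen 3 (s1^-1): strand 1 crosses under strand 3. Perm now: [3 1 4 2 5]
Gen 4 (s3): strand 4 crosses over strand 2. Perm now: [3 1 2 4 5]
Gen 5 (s1): strand 3 crosses over strand 1. Perm now: [1 3 2 4 5]
Gen 6 (s2): strand 3 crosses over strand 2. Perm now: [1 2 3 4 5]
Gen 7 (s1^-1): strand 1 crosses under strand 2. Perm now: [2 1 3 4 5]
Gen 8 (s1): strand 2 crosses over strand 1. Perm now: [1 2 3 4 5]
Gen 9 (s3^-1): strand 3 crosses under strand 4. Perm now: [1 2 4 3 5]
Gen 10 (s1): strand 1 crosses over strand 2. Perm now: [2 1 4 3 5]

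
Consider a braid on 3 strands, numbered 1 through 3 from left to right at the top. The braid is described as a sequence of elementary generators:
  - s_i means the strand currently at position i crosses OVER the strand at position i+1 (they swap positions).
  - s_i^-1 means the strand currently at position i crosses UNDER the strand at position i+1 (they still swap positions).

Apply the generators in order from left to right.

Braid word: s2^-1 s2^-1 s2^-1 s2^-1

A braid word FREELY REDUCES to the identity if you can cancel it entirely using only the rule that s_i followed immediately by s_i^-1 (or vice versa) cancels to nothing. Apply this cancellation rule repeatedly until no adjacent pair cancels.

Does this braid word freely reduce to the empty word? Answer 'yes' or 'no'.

Gen 1 (s2^-1): push. Stack: [s2^-1]
Gen 2 (s2^-1): push. Stack: [s2^-1 s2^-1]
Gen 3 (s2^-1): push. Stack: [s2^-1 s2^-1 s2^-1]
Gen 4 (s2^-1): push. Stack: [s2^-1 s2^-1 s2^-1 s2^-1]
Reduced word: s2^-1 s2^-1 s2^-1 s2^-1

Answer: no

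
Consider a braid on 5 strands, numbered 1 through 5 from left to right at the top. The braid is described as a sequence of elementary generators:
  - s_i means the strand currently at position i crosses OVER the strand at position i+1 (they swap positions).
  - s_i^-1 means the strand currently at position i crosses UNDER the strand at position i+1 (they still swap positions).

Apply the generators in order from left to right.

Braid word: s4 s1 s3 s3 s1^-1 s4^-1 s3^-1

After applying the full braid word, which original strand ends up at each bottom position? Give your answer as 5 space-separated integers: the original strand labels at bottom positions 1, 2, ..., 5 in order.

Answer: 1 2 4 3 5

Derivation:
Gen 1 (s4): strand 4 crosses over strand 5. Perm now: [1 2 3 5 4]
Gen 2 (s1): strand 1 crosses over strand 2. Perm now: [2 1 3 5 4]
Gen 3 (s3): strand 3 crosses over strand 5. Perm now: [2 1 5 3 4]
Gen 4 (s3): strand 5 crosses over strand 3. Perm now: [2 1 3 5 4]
Gen 5 (s1^-1): strand 2 crosses under strand 1. Perm now: [1 2 3 5 4]
Gen 6 (s4^-1): strand 5 crosses under strand 4. Perm now: [1 2 3 4 5]
Gen 7 (s3^-1): strand 3 crosses under strand 4. Perm now: [1 2 4 3 5]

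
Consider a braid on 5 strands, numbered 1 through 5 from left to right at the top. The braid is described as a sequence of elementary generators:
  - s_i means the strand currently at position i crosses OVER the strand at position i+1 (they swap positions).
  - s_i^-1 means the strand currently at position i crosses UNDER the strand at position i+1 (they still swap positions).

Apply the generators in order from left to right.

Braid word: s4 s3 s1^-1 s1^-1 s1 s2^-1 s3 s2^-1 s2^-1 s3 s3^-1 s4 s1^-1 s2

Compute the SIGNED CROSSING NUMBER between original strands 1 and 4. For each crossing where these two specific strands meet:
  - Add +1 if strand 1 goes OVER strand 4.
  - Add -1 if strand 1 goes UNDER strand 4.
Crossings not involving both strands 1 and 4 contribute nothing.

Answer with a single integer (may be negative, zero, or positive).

Answer: 1

Derivation:
Gen 1: crossing 4x5. Both 1&4? no. Sum: 0
Gen 2: crossing 3x5. Both 1&4? no. Sum: 0
Gen 3: crossing 1x2. Both 1&4? no. Sum: 0
Gen 4: crossing 2x1. Both 1&4? no. Sum: 0
Gen 5: crossing 1x2. Both 1&4? no. Sum: 0
Gen 6: crossing 1x5. Both 1&4? no. Sum: 0
Gen 7: crossing 1x3. Both 1&4? no. Sum: 0
Gen 8: crossing 5x3. Both 1&4? no. Sum: 0
Gen 9: crossing 3x5. Both 1&4? no. Sum: 0
Gen 10: crossing 3x1. Both 1&4? no. Sum: 0
Gen 11: crossing 1x3. Both 1&4? no. Sum: 0
Gen 12: 1 over 4. Both 1&4? yes. Contrib: +1. Sum: 1
Gen 13: crossing 2x5. Both 1&4? no. Sum: 1
Gen 14: crossing 2x3. Both 1&4? no. Sum: 1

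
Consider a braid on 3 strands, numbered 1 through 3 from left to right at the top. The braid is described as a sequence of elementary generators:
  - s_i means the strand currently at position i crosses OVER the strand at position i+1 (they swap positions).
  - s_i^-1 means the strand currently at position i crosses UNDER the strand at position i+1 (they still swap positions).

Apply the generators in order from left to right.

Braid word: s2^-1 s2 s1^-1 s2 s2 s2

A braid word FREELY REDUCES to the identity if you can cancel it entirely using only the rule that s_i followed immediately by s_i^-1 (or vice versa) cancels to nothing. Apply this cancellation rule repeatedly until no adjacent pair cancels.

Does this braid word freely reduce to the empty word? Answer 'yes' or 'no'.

Answer: no

Derivation:
Gen 1 (s2^-1): push. Stack: [s2^-1]
Gen 2 (s2): cancels prior s2^-1. Stack: []
Gen 3 (s1^-1): push. Stack: [s1^-1]
Gen 4 (s2): push. Stack: [s1^-1 s2]
Gen 5 (s2): push. Stack: [s1^-1 s2 s2]
Gen 6 (s2): push. Stack: [s1^-1 s2 s2 s2]
Reduced word: s1^-1 s2 s2 s2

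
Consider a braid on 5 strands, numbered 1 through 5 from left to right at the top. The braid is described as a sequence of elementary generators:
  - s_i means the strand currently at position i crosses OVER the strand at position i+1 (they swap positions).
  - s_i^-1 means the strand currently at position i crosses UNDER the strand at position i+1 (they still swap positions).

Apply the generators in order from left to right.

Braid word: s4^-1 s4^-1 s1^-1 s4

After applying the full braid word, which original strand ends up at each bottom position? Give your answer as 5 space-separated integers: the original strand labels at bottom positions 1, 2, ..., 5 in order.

Gen 1 (s4^-1): strand 4 crosses under strand 5. Perm now: [1 2 3 5 4]
Gen 2 (s4^-1): strand 5 crosses under strand 4. Perm now: [1 2 3 4 5]
Gen 3 (s1^-1): strand 1 crosses under strand 2. Perm now: [2 1 3 4 5]
Gen 4 (s4): strand 4 crosses over strand 5. Perm now: [2 1 3 5 4]

Answer: 2 1 3 5 4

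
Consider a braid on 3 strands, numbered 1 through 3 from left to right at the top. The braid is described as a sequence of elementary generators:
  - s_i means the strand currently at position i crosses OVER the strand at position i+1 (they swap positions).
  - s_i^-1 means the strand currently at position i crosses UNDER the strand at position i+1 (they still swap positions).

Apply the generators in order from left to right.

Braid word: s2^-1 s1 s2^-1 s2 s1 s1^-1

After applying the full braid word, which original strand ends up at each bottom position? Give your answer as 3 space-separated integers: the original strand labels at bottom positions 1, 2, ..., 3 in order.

Answer: 3 1 2

Derivation:
Gen 1 (s2^-1): strand 2 crosses under strand 3. Perm now: [1 3 2]
Gen 2 (s1): strand 1 crosses over strand 3. Perm now: [3 1 2]
Gen 3 (s2^-1): strand 1 crosses under strand 2. Perm now: [3 2 1]
Gen 4 (s2): strand 2 crosses over strand 1. Perm now: [3 1 2]
Gen 5 (s1): strand 3 crosses over strand 1. Perm now: [1 3 2]
Gen 6 (s1^-1): strand 1 crosses under strand 3. Perm now: [3 1 2]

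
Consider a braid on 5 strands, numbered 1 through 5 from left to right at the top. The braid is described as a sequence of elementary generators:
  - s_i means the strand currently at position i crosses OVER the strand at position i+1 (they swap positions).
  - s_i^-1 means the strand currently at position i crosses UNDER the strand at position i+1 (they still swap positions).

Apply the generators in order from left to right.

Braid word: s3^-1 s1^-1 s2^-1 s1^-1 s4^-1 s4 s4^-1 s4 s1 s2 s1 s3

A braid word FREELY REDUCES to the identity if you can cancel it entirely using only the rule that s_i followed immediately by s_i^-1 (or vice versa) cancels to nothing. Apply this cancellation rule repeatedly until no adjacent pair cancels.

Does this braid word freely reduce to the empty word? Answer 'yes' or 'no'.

Gen 1 (s3^-1): push. Stack: [s3^-1]
Gen 2 (s1^-1): push. Stack: [s3^-1 s1^-1]
Gen 3 (s2^-1): push. Stack: [s3^-1 s1^-1 s2^-1]
Gen 4 (s1^-1): push. Stack: [s3^-1 s1^-1 s2^-1 s1^-1]
Gen 5 (s4^-1): push. Stack: [s3^-1 s1^-1 s2^-1 s1^-1 s4^-1]
Gen 6 (s4): cancels prior s4^-1. Stack: [s3^-1 s1^-1 s2^-1 s1^-1]
Gen 7 (s4^-1): push. Stack: [s3^-1 s1^-1 s2^-1 s1^-1 s4^-1]
Gen 8 (s4): cancels prior s4^-1. Stack: [s3^-1 s1^-1 s2^-1 s1^-1]
Gen 9 (s1): cancels prior s1^-1. Stack: [s3^-1 s1^-1 s2^-1]
Gen 10 (s2): cancels prior s2^-1. Stack: [s3^-1 s1^-1]
Gen 11 (s1): cancels prior s1^-1. Stack: [s3^-1]
Gen 12 (s3): cancels prior s3^-1. Stack: []
Reduced word: (empty)

Answer: yes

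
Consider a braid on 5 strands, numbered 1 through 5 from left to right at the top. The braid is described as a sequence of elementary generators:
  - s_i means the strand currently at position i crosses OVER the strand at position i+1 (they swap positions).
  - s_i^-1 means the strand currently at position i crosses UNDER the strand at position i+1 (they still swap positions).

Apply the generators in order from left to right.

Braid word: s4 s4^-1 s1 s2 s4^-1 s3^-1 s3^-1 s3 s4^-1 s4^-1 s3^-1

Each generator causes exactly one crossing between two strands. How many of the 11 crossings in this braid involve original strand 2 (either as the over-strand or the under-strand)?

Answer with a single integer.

Answer: 1

Derivation:
Gen 1: crossing 4x5. Involves strand 2? no. Count so far: 0
Gen 2: crossing 5x4. Involves strand 2? no. Count so far: 0
Gen 3: crossing 1x2. Involves strand 2? yes. Count so far: 1
Gen 4: crossing 1x3. Involves strand 2? no. Count so far: 1
Gen 5: crossing 4x5. Involves strand 2? no. Count so far: 1
Gen 6: crossing 1x5. Involves strand 2? no. Count so far: 1
Gen 7: crossing 5x1. Involves strand 2? no. Count so far: 1
Gen 8: crossing 1x5. Involves strand 2? no. Count so far: 1
Gen 9: crossing 1x4. Involves strand 2? no. Count so far: 1
Gen 10: crossing 4x1. Involves strand 2? no. Count so far: 1
Gen 11: crossing 5x1. Involves strand 2? no. Count so far: 1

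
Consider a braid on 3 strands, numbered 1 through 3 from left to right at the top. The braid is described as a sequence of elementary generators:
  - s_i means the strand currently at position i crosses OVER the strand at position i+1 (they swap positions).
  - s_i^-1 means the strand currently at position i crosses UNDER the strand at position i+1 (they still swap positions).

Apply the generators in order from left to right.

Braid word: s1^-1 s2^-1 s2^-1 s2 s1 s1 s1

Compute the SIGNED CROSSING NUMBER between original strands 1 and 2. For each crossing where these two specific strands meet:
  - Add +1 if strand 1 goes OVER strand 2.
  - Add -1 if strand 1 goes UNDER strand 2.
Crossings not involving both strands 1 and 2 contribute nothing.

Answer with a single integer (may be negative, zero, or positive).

Gen 1: 1 under 2. Both 1&2? yes. Contrib: -1. Sum: -1
Gen 2: crossing 1x3. Both 1&2? no. Sum: -1
Gen 3: crossing 3x1. Both 1&2? no. Sum: -1
Gen 4: crossing 1x3. Both 1&2? no. Sum: -1
Gen 5: crossing 2x3. Both 1&2? no. Sum: -1
Gen 6: crossing 3x2. Both 1&2? no. Sum: -1
Gen 7: crossing 2x3. Both 1&2? no. Sum: -1

Answer: -1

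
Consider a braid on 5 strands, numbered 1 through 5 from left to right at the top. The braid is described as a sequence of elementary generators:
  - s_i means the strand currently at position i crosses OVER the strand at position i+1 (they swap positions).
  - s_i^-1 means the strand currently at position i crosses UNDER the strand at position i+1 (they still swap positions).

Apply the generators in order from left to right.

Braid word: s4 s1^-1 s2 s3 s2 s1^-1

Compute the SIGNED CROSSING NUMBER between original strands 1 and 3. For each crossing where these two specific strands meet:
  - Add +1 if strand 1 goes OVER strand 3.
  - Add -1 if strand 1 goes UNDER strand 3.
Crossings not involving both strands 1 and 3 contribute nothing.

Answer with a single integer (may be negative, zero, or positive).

Gen 1: crossing 4x5. Both 1&3? no. Sum: 0
Gen 2: crossing 1x2. Both 1&3? no. Sum: 0
Gen 3: 1 over 3. Both 1&3? yes. Contrib: +1. Sum: 1
Gen 4: crossing 1x5. Both 1&3? no. Sum: 1
Gen 5: crossing 3x5. Both 1&3? no. Sum: 1
Gen 6: crossing 2x5. Both 1&3? no. Sum: 1

Answer: 1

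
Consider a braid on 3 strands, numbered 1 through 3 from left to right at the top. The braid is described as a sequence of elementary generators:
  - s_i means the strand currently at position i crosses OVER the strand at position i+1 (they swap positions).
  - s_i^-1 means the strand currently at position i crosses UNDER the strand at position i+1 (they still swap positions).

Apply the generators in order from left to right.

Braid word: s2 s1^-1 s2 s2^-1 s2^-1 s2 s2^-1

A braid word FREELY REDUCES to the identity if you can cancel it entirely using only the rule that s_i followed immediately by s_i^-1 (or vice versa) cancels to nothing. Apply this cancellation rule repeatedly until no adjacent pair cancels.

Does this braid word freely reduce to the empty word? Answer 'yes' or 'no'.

Gen 1 (s2): push. Stack: [s2]
Gen 2 (s1^-1): push. Stack: [s2 s1^-1]
Gen 3 (s2): push. Stack: [s2 s1^-1 s2]
Gen 4 (s2^-1): cancels prior s2. Stack: [s2 s1^-1]
Gen 5 (s2^-1): push. Stack: [s2 s1^-1 s2^-1]
Gen 6 (s2): cancels prior s2^-1. Stack: [s2 s1^-1]
Gen 7 (s2^-1): push. Stack: [s2 s1^-1 s2^-1]
Reduced word: s2 s1^-1 s2^-1

Answer: no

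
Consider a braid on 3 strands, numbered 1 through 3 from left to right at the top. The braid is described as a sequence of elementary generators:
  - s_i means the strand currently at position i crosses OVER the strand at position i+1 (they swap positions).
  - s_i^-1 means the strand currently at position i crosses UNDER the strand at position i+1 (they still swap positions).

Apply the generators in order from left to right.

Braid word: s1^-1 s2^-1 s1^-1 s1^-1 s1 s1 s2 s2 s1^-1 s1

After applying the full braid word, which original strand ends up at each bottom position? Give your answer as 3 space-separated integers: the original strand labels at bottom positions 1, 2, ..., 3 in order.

Gen 1 (s1^-1): strand 1 crosses under strand 2. Perm now: [2 1 3]
Gen 2 (s2^-1): strand 1 crosses under strand 3. Perm now: [2 3 1]
Gen 3 (s1^-1): strand 2 crosses under strand 3. Perm now: [3 2 1]
Gen 4 (s1^-1): strand 3 crosses under strand 2. Perm now: [2 3 1]
Gen 5 (s1): strand 2 crosses over strand 3. Perm now: [3 2 1]
Gen 6 (s1): strand 3 crosses over strand 2. Perm now: [2 3 1]
Gen 7 (s2): strand 3 crosses over strand 1. Perm now: [2 1 3]
Gen 8 (s2): strand 1 crosses over strand 3. Perm now: [2 3 1]
Gen 9 (s1^-1): strand 2 crosses under strand 3. Perm now: [3 2 1]
Gen 10 (s1): strand 3 crosses over strand 2. Perm now: [2 3 1]

Answer: 2 3 1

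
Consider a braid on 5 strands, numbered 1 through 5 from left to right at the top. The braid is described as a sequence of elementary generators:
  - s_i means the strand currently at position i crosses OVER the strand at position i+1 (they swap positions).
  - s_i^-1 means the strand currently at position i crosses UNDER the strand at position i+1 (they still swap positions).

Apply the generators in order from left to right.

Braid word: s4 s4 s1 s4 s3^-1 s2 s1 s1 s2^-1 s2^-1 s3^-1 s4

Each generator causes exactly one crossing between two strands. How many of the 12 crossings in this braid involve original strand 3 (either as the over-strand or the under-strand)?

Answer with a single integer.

Answer: 2

Derivation:
Gen 1: crossing 4x5. Involves strand 3? no. Count so far: 0
Gen 2: crossing 5x4. Involves strand 3? no. Count so far: 0
Gen 3: crossing 1x2. Involves strand 3? no. Count so far: 0
Gen 4: crossing 4x5. Involves strand 3? no. Count so far: 0
Gen 5: crossing 3x5. Involves strand 3? yes. Count so far: 1
Gen 6: crossing 1x5. Involves strand 3? no. Count so far: 1
Gen 7: crossing 2x5. Involves strand 3? no. Count so far: 1
Gen 8: crossing 5x2. Involves strand 3? no. Count so far: 1
Gen 9: crossing 5x1. Involves strand 3? no. Count so far: 1
Gen 10: crossing 1x5. Involves strand 3? no. Count so far: 1
Gen 11: crossing 1x3. Involves strand 3? yes. Count so far: 2
Gen 12: crossing 1x4. Involves strand 3? no. Count so far: 2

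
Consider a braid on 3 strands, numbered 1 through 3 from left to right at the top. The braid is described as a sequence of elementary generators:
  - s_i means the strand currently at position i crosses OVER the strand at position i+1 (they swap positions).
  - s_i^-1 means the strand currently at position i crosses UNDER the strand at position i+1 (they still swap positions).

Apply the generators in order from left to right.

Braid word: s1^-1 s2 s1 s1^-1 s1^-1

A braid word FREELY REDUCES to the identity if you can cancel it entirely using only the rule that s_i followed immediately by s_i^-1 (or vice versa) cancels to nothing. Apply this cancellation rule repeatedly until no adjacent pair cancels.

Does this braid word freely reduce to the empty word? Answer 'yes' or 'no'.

Answer: no

Derivation:
Gen 1 (s1^-1): push. Stack: [s1^-1]
Gen 2 (s2): push. Stack: [s1^-1 s2]
Gen 3 (s1): push. Stack: [s1^-1 s2 s1]
Gen 4 (s1^-1): cancels prior s1. Stack: [s1^-1 s2]
Gen 5 (s1^-1): push. Stack: [s1^-1 s2 s1^-1]
Reduced word: s1^-1 s2 s1^-1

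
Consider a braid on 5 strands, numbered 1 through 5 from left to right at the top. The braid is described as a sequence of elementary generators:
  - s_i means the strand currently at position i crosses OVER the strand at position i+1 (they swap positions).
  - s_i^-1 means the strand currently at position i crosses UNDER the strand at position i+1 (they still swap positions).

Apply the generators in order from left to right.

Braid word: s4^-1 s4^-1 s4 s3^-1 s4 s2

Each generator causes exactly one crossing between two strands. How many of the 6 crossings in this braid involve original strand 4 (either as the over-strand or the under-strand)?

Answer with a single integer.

Gen 1: crossing 4x5. Involves strand 4? yes. Count so far: 1
Gen 2: crossing 5x4. Involves strand 4? yes. Count so far: 2
Gen 3: crossing 4x5. Involves strand 4? yes. Count so far: 3
Gen 4: crossing 3x5. Involves strand 4? no. Count so far: 3
Gen 5: crossing 3x4. Involves strand 4? yes. Count so far: 4
Gen 6: crossing 2x5. Involves strand 4? no. Count so far: 4

Answer: 4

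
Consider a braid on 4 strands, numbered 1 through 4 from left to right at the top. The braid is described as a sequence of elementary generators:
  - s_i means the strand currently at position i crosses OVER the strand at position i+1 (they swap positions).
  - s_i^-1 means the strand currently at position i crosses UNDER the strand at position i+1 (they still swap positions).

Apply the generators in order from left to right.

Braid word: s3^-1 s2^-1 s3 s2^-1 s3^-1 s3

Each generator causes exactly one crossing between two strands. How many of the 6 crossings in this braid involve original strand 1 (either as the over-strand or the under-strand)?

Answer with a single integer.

Gen 1: crossing 3x4. Involves strand 1? no. Count so far: 0
Gen 2: crossing 2x4. Involves strand 1? no. Count so far: 0
Gen 3: crossing 2x3. Involves strand 1? no. Count so far: 0
Gen 4: crossing 4x3. Involves strand 1? no. Count so far: 0
Gen 5: crossing 4x2. Involves strand 1? no. Count so far: 0
Gen 6: crossing 2x4. Involves strand 1? no. Count so far: 0

Answer: 0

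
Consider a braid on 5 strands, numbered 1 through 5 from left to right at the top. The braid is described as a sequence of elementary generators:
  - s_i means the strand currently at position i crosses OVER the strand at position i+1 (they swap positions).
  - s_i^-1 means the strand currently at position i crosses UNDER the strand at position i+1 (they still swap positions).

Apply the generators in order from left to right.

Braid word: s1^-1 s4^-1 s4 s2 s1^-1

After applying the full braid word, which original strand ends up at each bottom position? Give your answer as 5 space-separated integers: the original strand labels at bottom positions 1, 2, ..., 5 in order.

Answer: 3 2 1 4 5

Derivation:
Gen 1 (s1^-1): strand 1 crosses under strand 2. Perm now: [2 1 3 4 5]
Gen 2 (s4^-1): strand 4 crosses under strand 5. Perm now: [2 1 3 5 4]
Gen 3 (s4): strand 5 crosses over strand 4. Perm now: [2 1 3 4 5]
Gen 4 (s2): strand 1 crosses over strand 3. Perm now: [2 3 1 4 5]
Gen 5 (s1^-1): strand 2 crosses under strand 3. Perm now: [3 2 1 4 5]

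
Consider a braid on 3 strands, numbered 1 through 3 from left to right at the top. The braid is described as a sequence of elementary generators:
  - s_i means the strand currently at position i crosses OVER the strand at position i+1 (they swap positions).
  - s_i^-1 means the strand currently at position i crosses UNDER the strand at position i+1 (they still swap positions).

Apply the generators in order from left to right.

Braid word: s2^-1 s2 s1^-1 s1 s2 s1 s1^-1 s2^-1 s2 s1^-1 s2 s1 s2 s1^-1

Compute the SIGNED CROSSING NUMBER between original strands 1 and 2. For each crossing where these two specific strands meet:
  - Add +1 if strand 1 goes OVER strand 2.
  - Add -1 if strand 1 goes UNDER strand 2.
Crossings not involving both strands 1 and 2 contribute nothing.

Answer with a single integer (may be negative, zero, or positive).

Gen 1: crossing 2x3. Both 1&2? no. Sum: 0
Gen 2: crossing 3x2. Both 1&2? no. Sum: 0
Gen 3: 1 under 2. Both 1&2? yes. Contrib: -1. Sum: -1
Gen 4: 2 over 1. Both 1&2? yes. Contrib: -1. Sum: -2
Gen 5: crossing 2x3. Both 1&2? no. Sum: -2
Gen 6: crossing 1x3. Both 1&2? no. Sum: -2
Gen 7: crossing 3x1. Both 1&2? no. Sum: -2
Gen 8: crossing 3x2. Both 1&2? no. Sum: -2
Gen 9: crossing 2x3. Both 1&2? no. Sum: -2
Gen 10: crossing 1x3. Both 1&2? no. Sum: -2
Gen 11: 1 over 2. Both 1&2? yes. Contrib: +1. Sum: -1
Gen 12: crossing 3x2. Both 1&2? no. Sum: -1
Gen 13: crossing 3x1. Both 1&2? no. Sum: -1
Gen 14: 2 under 1. Both 1&2? yes. Contrib: +1. Sum: 0

Answer: 0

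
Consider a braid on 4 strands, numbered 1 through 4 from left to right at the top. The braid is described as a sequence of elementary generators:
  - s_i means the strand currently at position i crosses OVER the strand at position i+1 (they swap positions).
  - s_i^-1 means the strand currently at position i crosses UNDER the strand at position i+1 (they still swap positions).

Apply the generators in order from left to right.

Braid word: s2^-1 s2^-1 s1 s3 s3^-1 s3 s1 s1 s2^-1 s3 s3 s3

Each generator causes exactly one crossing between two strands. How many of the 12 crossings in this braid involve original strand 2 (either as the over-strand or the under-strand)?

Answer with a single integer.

Answer: 5

Derivation:
Gen 1: crossing 2x3. Involves strand 2? yes. Count so far: 1
Gen 2: crossing 3x2. Involves strand 2? yes. Count so far: 2
Gen 3: crossing 1x2. Involves strand 2? yes. Count so far: 3
Gen 4: crossing 3x4. Involves strand 2? no. Count so far: 3
Gen 5: crossing 4x3. Involves strand 2? no. Count so far: 3
Gen 6: crossing 3x4. Involves strand 2? no. Count so far: 3
Gen 7: crossing 2x1. Involves strand 2? yes. Count so far: 4
Gen 8: crossing 1x2. Involves strand 2? yes. Count so far: 5
Gen 9: crossing 1x4. Involves strand 2? no. Count so far: 5
Gen 10: crossing 1x3. Involves strand 2? no. Count so far: 5
Gen 11: crossing 3x1. Involves strand 2? no. Count so far: 5
Gen 12: crossing 1x3. Involves strand 2? no. Count so far: 5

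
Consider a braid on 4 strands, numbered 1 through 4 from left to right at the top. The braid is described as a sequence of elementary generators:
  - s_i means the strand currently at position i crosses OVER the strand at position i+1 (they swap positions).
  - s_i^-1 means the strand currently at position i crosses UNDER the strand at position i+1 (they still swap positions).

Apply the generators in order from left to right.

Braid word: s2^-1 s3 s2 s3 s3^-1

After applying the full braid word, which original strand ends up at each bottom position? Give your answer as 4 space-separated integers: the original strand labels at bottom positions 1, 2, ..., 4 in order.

Answer: 1 4 3 2

Derivation:
Gen 1 (s2^-1): strand 2 crosses under strand 3. Perm now: [1 3 2 4]
Gen 2 (s3): strand 2 crosses over strand 4. Perm now: [1 3 4 2]
Gen 3 (s2): strand 3 crosses over strand 4. Perm now: [1 4 3 2]
Gen 4 (s3): strand 3 crosses over strand 2. Perm now: [1 4 2 3]
Gen 5 (s3^-1): strand 2 crosses under strand 3. Perm now: [1 4 3 2]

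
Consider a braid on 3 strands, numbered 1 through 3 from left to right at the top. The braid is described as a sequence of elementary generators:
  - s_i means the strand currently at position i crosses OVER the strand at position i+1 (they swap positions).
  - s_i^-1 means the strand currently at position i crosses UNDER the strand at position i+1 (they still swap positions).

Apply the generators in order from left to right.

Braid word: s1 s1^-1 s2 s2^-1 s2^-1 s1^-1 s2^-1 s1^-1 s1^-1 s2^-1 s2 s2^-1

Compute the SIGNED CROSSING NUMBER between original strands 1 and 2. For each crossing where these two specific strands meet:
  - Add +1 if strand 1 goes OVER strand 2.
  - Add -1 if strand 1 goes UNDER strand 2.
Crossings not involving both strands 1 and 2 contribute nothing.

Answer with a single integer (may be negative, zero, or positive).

Answer: 4

Derivation:
Gen 1: 1 over 2. Both 1&2? yes. Contrib: +1. Sum: 1
Gen 2: 2 under 1. Both 1&2? yes. Contrib: +1. Sum: 2
Gen 3: crossing 2x3. Both 1&2? no. Sum: 2
Gen 4: crossing 3x2. Both 1&2? no. Sum: 2
Gen 5: crossing 2x3. Both 1&2? no. Sum: 2
Gen 6: crossing 1x3. Both 1&2? no. Sum: 2
Gen 7: 1 under 2. Both 1&2? yes. Contrib: -1. Sum: 1
Gen 8: crossing 3x2. Both 1&2? no. Sum: 1
Gen 9: crossing 2x3. Both 1&2? no. Sum: 1
Gen 10: 2 under 1. Both 1&2? yes. Contrib: +1. Sum: 2
Gen 11: 1 over 2. Both 1&2? yes. Contrib: +1. Sum: 3
Gen 12: 2 under 1. Both 1&2? yes. Contrib: +1. Sum: 4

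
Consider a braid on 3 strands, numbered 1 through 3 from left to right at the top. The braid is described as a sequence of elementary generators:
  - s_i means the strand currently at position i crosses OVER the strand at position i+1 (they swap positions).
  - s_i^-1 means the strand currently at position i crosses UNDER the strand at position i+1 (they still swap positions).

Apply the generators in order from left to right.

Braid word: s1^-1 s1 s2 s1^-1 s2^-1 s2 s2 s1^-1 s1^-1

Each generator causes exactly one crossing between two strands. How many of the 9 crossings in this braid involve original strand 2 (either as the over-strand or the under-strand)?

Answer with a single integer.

Gen 1: crossing 1x2. Involves strand 2? yes. Count so far: 1
Gen 2: crossing 2x1. Involves strand 2? yes. Count so far: 2
Gen 3: crossing 2x3. Involves strand 2? yes. Count so far: 3
Gen 4: crossing 1x3. Involves strand 2? no. Count so far: 3
Gen 5: crossing 1x2. Involves strand 2? yes. Count so far: 4
Gen 6: crossing 2x1. Involves strand 2? yes. Count so far: 5
Gen 7: crossing 1x2. Involves strand 2? yes. Count so far: 6
Gen 8: crossing 3x2. Involves strand 2? yes. Count so far: 7
Gen 9: crossing 2x3. Involves strand 2? yes. Count so far: 8

Answer: 8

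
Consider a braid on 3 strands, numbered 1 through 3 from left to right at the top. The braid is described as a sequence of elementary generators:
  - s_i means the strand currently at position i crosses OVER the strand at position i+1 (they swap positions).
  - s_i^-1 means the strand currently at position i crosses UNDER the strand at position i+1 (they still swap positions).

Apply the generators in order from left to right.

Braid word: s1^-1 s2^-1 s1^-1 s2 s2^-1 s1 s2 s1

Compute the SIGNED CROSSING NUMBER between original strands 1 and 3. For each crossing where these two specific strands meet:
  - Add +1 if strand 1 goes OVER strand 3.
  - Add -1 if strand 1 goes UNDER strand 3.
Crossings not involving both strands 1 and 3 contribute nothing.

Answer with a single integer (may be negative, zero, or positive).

Gen 1: crossing 1x2. Both 1&3? no. Sum: 0
Gen 2: 1 under 3. Both 1&3? yes. Contrib: -1. Sum: -1
Gen 3: crossing 2x3. Both 1&3? no. Sum: -1
Gen 4: crossing 2x1. Both 1&3? no. Sum: -1
Gen 5: crossing 1x2. Both 1&3? no. Sum: -1
Gen 6: crossing 3x2. Both 1&3? no. Sum: -1
Gen 7: 3 over 1. Both 1&3? yes. Contrib: -1. Sum: -2
Gen 8: crossing 2x1. Both 1&3? no. Sum: -2

Answer: -2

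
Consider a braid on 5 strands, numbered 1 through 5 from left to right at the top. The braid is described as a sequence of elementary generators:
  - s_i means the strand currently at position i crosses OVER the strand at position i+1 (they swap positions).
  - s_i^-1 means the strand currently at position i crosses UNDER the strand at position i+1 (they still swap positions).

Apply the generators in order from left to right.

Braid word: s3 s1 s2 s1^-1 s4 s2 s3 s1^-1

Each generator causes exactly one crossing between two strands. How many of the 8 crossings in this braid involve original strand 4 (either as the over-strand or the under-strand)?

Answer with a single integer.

Gen 1: crossing 3x4. Involves strand 4? yes. Count so far: 1
Gen 2: crossing 1x2. Involves strand 4? no. Count so far: 1
Gen 3: crossing 1x4. Involves strand 4? yes. Count so far: 2
Gen 4: crossing 2x4. Involves strand 4? yes. Count so far: 3
Gen 5: crossing 3x5. Involves strand 4? no. Count so far: 3
Gen 6: crossing 2x1. Involves strand 4? no. Count so far: 3
Gen 7: crossing 2x5. Involves strand 4? no. Count so far: 3
Gen 8: crossing 4x1. Involves strand 4? yes. Count so far: 4

Answer: 4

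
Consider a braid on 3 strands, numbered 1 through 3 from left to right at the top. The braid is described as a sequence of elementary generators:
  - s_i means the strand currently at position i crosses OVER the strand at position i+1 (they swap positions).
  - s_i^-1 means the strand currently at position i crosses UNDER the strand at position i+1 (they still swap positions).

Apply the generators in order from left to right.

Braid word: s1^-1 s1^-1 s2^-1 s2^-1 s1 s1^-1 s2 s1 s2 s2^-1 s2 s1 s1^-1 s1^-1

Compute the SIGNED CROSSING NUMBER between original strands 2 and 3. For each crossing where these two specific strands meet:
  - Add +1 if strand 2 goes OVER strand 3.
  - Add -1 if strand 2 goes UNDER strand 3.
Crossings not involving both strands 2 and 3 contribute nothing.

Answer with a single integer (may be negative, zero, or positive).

Answer: 0

Derivation:
Gen 1: crossing 1x2. Both 2&3? no. Sum: 0
Gen 2: crossing 2x1. Both 2&3? no. Sum: 0
Gen 3: 2 under 3. Both 2&3? yes. Contrib: -1. Sum: -1
Gen 4: 3 under 2. Both 2&3? yes. Contrib: +1. Sum: 0
Gen 5: crossing 1x2. Both 2&3? no. Sum: 0
Gen 6: crossing 2x1. Both 2&3? no. Sum: 0
Gen 7: 2 over 3. Both 2&3? yes. Contrib: +1. Sum: 1
Gen 8: crossing 1x3. Both 2&3? no. Sum: 1
Gen 9: crossing 1x2. Both 2&3? no. Sum: 1
Gen 10: crossing 2x1. Both 2&3? no. Sum: 1
Gen 11: crossing 1x2. Both 2&3? no. Sum: 1
Gen 12: 3 over 2. Both 2&3? yes. Contrib: -1. Sum: 0
Gen 13: 2 under 3. Both 2&3? yes. Contrib: -1. Sum: -1
Gen 14: 3 under 2. Both 2&3? yes. Contrib: +1. Sum: 0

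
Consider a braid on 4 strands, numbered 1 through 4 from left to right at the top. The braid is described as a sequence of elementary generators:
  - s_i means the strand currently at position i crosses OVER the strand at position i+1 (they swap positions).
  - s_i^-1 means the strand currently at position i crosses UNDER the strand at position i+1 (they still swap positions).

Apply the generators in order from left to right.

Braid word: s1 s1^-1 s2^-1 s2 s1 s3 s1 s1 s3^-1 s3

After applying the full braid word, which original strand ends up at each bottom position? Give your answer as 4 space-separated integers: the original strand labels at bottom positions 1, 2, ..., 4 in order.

Answer: 2 1 4 3

Derivation:
Gen 1 (s1): strand 1 crosses over strand 2. Perm now: [2 1 3 4]
Gen 2 (s1^-1): strand 2 crosses under strand 1. Perm now: [1 2 3 4]
Gen 3 (s2^-1): strand 2 crosses under strand 3. Perm now: [1 3 2 4]
Gen 4 (s2): strand 3 crosses over strand 2. Perm now: [1 2 3 4]
Gen 5 (s1): strand 1 crosses over strand 2. Perm now: [2 1 3 4]
Gen 6 (s3): strand 3 crosses over strand 4. Perm now: [2 1 4 3]
Gen 7 (s1): strand 2 crosses over strand 1. Perm now: [1 2 4 3]
Gen 8 (s1): strand 1 crosses over strand 2. Perm now: [2 1 4 3]
Gen 9 (s3^-1): strand 4 crosses under strand 3. Perm now: [2 1 3 4]
Gen 10 (s3): strand 3 crosses over strand 4. Perm now: [2 1 4 3]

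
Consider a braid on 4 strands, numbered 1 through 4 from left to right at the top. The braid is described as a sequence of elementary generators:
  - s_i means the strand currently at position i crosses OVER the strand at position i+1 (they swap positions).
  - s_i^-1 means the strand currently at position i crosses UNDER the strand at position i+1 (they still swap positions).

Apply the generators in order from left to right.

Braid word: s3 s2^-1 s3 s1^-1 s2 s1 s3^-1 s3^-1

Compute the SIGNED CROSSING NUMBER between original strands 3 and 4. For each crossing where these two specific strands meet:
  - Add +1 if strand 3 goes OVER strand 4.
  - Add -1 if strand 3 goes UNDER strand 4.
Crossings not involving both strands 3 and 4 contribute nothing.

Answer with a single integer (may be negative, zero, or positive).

Answer: 0

Derivation:
Gen 1: 3 over 4. Both 3&4? yes. Contrib: +1. Sum: 1
Gen 2: crossing 2x4. Both 3&4? no. Sum: 1
Gen 3: crossing 2x3. Both 3&4? no. Sum: 1
Gen 4: crossing 1x4. Both 3&4? no. Sum: 1
Gen 5: crossing 1x3. Both 3&4? no. Sum: 1
Gen 6: 4 over 3. Both 3&4? yes. Contrib: -1. Sum: 0
Gen 7: crossing 1x2. Both 3&4? no. Sum: 0
Gen 8: crossing 2x1. Both 3&4? no. Sum: 0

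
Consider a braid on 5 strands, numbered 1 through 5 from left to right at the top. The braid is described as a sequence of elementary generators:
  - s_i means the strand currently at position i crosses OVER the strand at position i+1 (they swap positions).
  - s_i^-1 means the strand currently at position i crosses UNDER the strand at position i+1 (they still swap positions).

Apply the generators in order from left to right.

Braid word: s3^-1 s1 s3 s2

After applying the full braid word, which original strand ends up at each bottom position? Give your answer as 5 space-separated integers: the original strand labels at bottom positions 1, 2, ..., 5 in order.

Answer: 2 3 1 4 5

Derivation:
Gen 1 (s3^-1): strand 3 crosses under strand 4. Perm now: [1 2 4 3 5]
Gen 2 (s1): strand 1 crosses over strand 2. Perm now: [2 1 4 3 5]
Gen 3 (s3): strand 4 crosses over strand 3. Perm now: [2 1 3 4 5]
Gen 4 (s2): strand 1 crosses over strand 3. Perm now: [2 3 1 4 5]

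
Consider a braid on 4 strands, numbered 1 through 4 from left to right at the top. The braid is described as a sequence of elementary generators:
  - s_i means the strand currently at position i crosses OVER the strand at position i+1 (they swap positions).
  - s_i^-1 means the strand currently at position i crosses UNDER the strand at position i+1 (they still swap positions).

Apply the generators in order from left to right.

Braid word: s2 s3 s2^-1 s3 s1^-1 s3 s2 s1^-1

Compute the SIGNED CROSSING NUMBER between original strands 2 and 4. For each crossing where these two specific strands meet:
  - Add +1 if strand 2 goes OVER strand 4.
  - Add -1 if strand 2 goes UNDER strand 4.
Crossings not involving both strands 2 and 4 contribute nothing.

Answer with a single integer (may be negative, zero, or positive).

Answer: 1

Derivation:
Gen 1: crossing 2x3. Both 2&4? no. Sum: 0
Gen 2: 2 over 4. Both 2&4? yes. Contrib: +1. Sum: 1
Gen 3: crossing 3x4. Both 2&4? no. Sum: 1
Gen 4: crossing 3x2. Both 2&4? no. Sum: 1
Gen 5: crossing 1x4. Both 2&4? no. Sum: 1
Gen 6: crossing 2x3. Both 2&4? no. Sum: 1
Gen 7: crossing 1x3. Both 2&4? no. Sum: 1
Gen 8: crossing 4x3. Both 2&4? no. Sum: 1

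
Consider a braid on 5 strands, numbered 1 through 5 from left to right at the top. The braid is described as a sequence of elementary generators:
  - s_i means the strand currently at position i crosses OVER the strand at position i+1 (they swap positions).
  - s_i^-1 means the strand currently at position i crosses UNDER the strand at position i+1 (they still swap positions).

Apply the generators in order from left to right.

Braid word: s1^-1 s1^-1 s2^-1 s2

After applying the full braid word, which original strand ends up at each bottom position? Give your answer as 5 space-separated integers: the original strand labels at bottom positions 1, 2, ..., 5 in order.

Answer: 1 2 3 4 5

Derivation:
Gen 1 (s1^-1): strand 1 crosses under strand 2. Perm now: [2 1 3 4 5]
Gen 2 (s1^-1): strand 2 crosses under strand 1. Perm now: [1 2 3 4 5]
Gen 3 (s2^-1): strand 2 crosses under strand 3. Perm now: [1 3 2 4 5]
Gen 4 (s2): strand 3 crosses over strand 2. Perm now: [1 2 3 4 5]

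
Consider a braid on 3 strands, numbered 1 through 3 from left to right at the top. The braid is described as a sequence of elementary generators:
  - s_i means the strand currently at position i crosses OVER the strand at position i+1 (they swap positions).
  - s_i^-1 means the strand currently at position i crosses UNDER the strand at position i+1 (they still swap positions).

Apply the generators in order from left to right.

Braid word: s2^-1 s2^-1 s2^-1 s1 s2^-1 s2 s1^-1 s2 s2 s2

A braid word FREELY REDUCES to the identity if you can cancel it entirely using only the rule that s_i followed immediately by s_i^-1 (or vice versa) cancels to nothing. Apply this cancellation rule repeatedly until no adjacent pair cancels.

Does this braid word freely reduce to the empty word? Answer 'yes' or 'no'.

Gen 1 (s2^-1): push. Stack: [s2^-1]
Gen 2 (s2^-1): push. Stack: [s2^-1 s2^-1]
Gen 3 (s2^-1): push. Stack: [s2^-1 s2^-1 s2^-1]
Gen 4 (s1): push. Stack: [s2^-1 s2^-1 s2^-1 s1]
Gen 5 (s2^-1): push. Stack: [s2^-1 s2^-1 s2^-1 s1 s2^-1]
Gen 6 (s2): cancels prior s2^-1. Stack: [s2^-1 s2^-1 s2^-1 s1]
Gen 7 (s1^-1): cancels prior s1. Stack: [s2^-1 s2^-1 s2^-1]
Gen 8 (s2): cancels prior s2^-1. Stack: [s2^-1 s2^-1]
Gen 9 (s2): cancels prior s2^-1. Stack: [s2^-1]
Gen 10 (s2): cancels prior s2^-1. Stack: []
Reduced word: (empty)

Answer: yes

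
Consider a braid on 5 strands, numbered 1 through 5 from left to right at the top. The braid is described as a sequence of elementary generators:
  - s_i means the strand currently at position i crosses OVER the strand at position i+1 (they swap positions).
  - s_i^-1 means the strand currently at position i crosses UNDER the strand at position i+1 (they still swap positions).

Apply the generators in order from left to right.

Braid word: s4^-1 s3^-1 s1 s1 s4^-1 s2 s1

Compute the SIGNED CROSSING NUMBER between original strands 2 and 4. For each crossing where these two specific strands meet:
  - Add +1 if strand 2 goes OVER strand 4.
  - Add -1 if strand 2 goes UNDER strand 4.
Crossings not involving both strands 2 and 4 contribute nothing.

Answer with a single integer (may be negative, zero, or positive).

Gen 1: crossing 4x5. Both 2&4? no. Sum: 0
Gen 2: crossing 3x5. Both 2&4? no. Sum: 0
Gen 3: crossing 1x2. Both 2&4? no. Sum: 0
Gen 4: crossing 2x1. Both 2&4? no. Sum: 0
Gen 5: crossing 3x4. Both 2&4? no. Sum: 0
Gen 6: crossing 2x5. Both 2&4? no. Sum: 0
Gen 7: crossing 1x5. Both 2&4? no. Sum: 0

Answer: 0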